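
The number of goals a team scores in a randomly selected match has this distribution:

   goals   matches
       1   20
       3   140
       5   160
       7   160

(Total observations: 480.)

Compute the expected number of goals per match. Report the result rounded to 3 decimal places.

Total = 480, so P(goals=1) = 20/480, etc.
E[X] = (1/24)·1 + (7/24)·3 + (1/3)·5 + (1/3)·7
     = 59/12 ≈ 4.917

4.917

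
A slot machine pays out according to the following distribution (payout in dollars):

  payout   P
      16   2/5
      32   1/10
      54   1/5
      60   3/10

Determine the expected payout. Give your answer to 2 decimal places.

$38.40

E[X] = (2/5)·16 + (1/10)·32 + (1/5)·54 + (3/10)·60
     = 192/5 ≈ 38.40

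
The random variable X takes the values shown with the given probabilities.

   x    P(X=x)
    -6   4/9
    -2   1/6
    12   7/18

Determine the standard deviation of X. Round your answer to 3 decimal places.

E[X] = 5/3, E[X²] = 218/3
Var(X) = E[X²] − (E[X])² = 218/3 − 25/9 = 629/9
SD(X) = √(629/9) ≈ 8.360

8.360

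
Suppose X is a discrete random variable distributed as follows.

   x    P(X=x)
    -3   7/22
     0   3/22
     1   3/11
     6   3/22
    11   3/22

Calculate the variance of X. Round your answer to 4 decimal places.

21.8678

E[X] = (7/22)·(-3) + (3/22)·0 + (3/11)·1 + (3/22)·6 + (3/22)·11 = 18/11
E[X²] = (7/22)·9 + (3/22)·0 + (3/11)·1 + (3/22)·36 + (3/22)·121 = 270/11
Var(X) = 270/11 − (18/11)² = 2646/121 ≈ 21.8678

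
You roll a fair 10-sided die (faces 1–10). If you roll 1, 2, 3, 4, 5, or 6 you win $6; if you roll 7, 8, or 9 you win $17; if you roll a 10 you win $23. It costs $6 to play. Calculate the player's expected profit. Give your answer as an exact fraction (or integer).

$5

E[payout] = (3/5)·6 + (3/10)·17 + (1/10)·23 = 11
Expected profit = 11 − 6 = 5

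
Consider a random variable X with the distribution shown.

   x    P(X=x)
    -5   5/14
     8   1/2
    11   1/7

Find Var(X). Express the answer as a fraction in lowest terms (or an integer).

E[X] = (5/14)·(-5) + (1/2)·8 + (1/7)·11 = 53/14
E[X²] = (5/14)·25 + (1/2)·64 + (1/7)·121 = 815/14
Var(X) = 815/14 − (53/14)² = 8601/196

8601/196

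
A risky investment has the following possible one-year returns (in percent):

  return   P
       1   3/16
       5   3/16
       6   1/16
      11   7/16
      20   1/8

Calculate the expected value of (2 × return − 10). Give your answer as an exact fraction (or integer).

E[2x-10] = (3/16)·(-8) + (3/16)·0 + (1/16)·2 + (7/16)·12 + (1/8)·30
     = 61/8

61/8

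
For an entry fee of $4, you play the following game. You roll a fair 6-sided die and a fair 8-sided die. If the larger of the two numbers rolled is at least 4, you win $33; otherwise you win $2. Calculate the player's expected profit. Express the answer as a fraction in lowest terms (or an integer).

371/16 dollars

E[payout] = (3/16)·2 + (13/16)·33 = 435/16
Expected profit = 435/16 − 4 = 371/16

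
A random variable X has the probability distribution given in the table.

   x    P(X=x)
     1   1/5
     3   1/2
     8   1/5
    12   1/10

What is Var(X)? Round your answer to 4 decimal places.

11.6500

E[X] = (1/5)·1 + (1/2)·3 + (1/5)·8 + (1/10)·12 = 9/2
E[X²] = (1/5)·1 + (1/2)·9 + (1/5)·64 + (1/10)·144 = 319/10
Var(X) = 319/10 − (9/2)² = 233/20 ≈ 11.6500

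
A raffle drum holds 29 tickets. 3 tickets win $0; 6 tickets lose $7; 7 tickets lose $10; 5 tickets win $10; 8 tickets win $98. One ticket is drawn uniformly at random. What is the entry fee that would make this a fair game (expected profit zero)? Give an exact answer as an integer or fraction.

E[payout] = (3/29)·0 + (6/29)·(-7) + (7/29)·(-10) + (5/29)·10 + (8/29)·98 = 722/29
Fair fee = E[payout] = 722/29

722/29 dollars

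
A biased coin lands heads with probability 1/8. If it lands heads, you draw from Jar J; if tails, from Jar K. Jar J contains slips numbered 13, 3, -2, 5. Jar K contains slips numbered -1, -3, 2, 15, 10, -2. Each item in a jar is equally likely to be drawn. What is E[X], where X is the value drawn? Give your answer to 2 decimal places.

E[X | Jar J] = (13 + 3 − 2 + 5)/4 = 19/4
E[X | Jar K] = (-1 − 3 + 2 + 15 + 10 − 2)/6 = 7/2
E[X] = (1/8)·19/4 + (7/8)·7/2 = 117/32 ≈ 3.66

3.66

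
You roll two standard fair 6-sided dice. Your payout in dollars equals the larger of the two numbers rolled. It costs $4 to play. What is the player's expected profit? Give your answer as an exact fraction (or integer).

Distribution of the larger of the two numbers rolled: 1 w.p. 1/36, 2 w.p. 1/12, 3 w.p. 5/36, 4 w.p. 7/36, 5 w.p. 1/4, 6 w.p. 11/36
E[payout] = (1/36)·1 + (1/12)·2 + (5/36)·3 + (7/36)·4 + (1/4)·5 + (11/36)·6 = 161/36
Expected profit = 161/36 − 4 = 17/36

17/36 dollars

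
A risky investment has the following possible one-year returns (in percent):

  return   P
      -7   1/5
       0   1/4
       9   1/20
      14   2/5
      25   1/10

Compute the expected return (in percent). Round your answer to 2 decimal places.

E[X] = (1/5)·(-7) + (1/4)·0 + (1/20)·9 + (2/5)·14 + (1/10)·25
     = 143/20 ≈ 7.15

7.15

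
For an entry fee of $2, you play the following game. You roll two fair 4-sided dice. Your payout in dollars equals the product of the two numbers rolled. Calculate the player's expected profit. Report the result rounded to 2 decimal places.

Distribution of the product of the two numbers rolled: 1 w.p. 1/16, 2 w.p. 1/8, 3 w.p. 1/8, 4 w.p. 3/16, 6 w.p. 1/8, 8 w.p. 1/8, …
E[payout] = (1/16)·1 + (1/8)·2 + (1/8)·3 + (3/16)·4 + (1/8)·6 + (1/8)·8 + (1/16)·9 + (1/8)·12 + (1/16)·16 = 25/4
Expected profit = 25/4 − 2 = 17/4 ≈ $4.25

$4.25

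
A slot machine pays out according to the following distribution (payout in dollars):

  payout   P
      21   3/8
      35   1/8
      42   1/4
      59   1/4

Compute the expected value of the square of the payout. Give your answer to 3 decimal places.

E[X²] = (3/8)·441 + (1/8)·1225 + (1/4)·1764 + (1/4)·3481
     = 6519/4 ≈ 1629.750

1629.750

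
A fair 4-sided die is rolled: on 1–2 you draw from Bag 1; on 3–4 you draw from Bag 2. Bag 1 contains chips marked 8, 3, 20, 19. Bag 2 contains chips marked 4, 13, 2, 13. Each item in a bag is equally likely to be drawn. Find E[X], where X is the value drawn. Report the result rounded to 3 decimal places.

10.250

E[X | Bag 1] = (8 + 3 + 20 + 19)/4 = 25/2
E[X | Bag 2] = (4 + 13 + 2 + 13)/4 = 8
E[X] = (1/2)·25/2 + (1/2)·8 = 41/4 ≈ 10.250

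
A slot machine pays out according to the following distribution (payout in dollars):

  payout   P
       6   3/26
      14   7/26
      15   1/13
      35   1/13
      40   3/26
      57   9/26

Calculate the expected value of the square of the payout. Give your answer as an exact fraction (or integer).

38421/26

E[X²] = (3/26)·36 + (7/26)·196 + (1/13)·225 + (1/13)·1225 + (3/26)·1600 + (9/26)·3249
     = 38421/26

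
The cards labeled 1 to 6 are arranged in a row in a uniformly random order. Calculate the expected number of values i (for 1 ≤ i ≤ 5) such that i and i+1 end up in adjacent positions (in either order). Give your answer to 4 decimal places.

1.6667

For each i ∈ {1,…,5}, let Xᵢ = 1 if i and i+1 are adjacent. P(Xᵢ=1) = 2·(6−1)!/6! = 2/6.
By linearity, E[ΣXᵢ] = (5)·(2/6) = 5/3.
≈ 1.6667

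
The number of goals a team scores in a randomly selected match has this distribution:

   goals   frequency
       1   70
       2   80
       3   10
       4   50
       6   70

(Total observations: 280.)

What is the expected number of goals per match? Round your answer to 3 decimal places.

Total = 280, so P(goals=1) = 70/280, etc.
E[X] = (1/4)·1 + (2/7)·2 + (1/28)·3 + (5/28)·4 + (1/4)·6
     = 22/7 ≈ 3.143

3.143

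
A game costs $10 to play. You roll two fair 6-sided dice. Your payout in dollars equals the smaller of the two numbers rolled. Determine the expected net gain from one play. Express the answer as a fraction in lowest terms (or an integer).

-269/36 dollars

Distribution of the smaller of the two numbers rolled: 1 w.p. 11/36, 2 w.p. 1/4, 3 w.p. 7/36, 4 w.p. 5/36, 5 w.p. 1/12, 6 w.p. 1/36
E[payout] = (11/36)·1 + (1/4)·2 + (7/36)·3 + (5/36)·4 + (1/12)·5 + (1/36)·6 = 91/36
Expected profit = 91/36 − 10 = -269/36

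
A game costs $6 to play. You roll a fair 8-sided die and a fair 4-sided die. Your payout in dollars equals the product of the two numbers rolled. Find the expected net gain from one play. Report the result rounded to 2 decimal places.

Distribution of the product of the two numbers rolled: 1 w.p. 1/32, 2 w.p. 1/16, 3 w.p. 1/16, 4 w.p. 3/32, 5 w.p. 1/32, 6 w.p. 3/32, …
E[payout] = (1/32)·1 + (1/16)·2 + (1/16)·3 + (3/32)·4 + (1/32)·5 + (3/32)·6 + (1/32)·7 + (3/32)·8 + (1/32)·9 + (1/32)·10 + (3/32)·12 + (1/32)·14 + (1/32)·15 + (1/16)·16 + (1/32)·18 + (1/32)·20 + (1/32)·21 + (1/16)·24 + (1/32)·28 + (1/32)·32 = 45/4
Expected profit = 45/4 − 6 = 21/4 ≈ $5.25

$5.25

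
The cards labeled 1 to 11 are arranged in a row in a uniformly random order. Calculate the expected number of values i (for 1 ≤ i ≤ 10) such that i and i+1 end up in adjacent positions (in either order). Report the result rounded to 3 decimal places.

For each i ∈ {1,…,10}, let Xᵢ = 1 if i and i+1 are adjacent. P(Xᵢ=1) = 2·(11−1)!/11! = 2/11.
By linearity, E[ΣXᵢ] = (10)·(2/11) = 20/11.
≈ 1.818

1.818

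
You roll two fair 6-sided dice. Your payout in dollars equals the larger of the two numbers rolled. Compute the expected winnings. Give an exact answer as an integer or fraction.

161/36 dollars

Distribution of the larger of the two numbers rolled: 1 w.p. 1/36, 2 w.p. 1/12, 3 w.p. 5/36, 4 w.p. 7/36, 5 w.p. 1/4, 6 w.p. 11/36
E[payout] = (1/36)·1 + (1/12)·2 + (5/36)·3 + (7/36)·4 + (1/4)·5 + (11/36)·6 = 161/36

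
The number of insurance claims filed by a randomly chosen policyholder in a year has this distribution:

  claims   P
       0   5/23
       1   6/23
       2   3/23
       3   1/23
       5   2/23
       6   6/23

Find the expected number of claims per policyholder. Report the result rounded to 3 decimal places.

2.652

E[X] = (5/23)·0 + (6/23)·1 + (3/23)·2 + (1/23)·3 + (2/23)·5 + (6/23)·6
     = 61/23 ≈ 2.652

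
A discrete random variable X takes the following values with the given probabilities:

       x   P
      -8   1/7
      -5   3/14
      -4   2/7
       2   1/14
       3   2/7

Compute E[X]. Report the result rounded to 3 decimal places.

E[X] = (1/7)·(-8) + (3/14)·(-5) + (2/7)·(-4) + (1/14)·2 + (2/7)·3
     = -33/14 ≈ -2.357

-2.357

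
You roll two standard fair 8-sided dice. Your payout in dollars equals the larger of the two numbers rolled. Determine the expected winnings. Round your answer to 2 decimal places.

$5.81

Distribution of the larger of the two numbers rolled: 1 w.p. 1/64, 2 w.p. 3/64, 3 w.p. 5/64, 4 w.p. 7/64, 5 w.p. 9/64, 6 w.p. 11/64, …
E[payout] = (1/64)·1 + (3/64)·2 + (5/64)·3 + (7/64)·4 + (9/64)·5 + (11/64)·6 + (13/64)·7 + (15/64)·8 = 93/16
≈ $5.81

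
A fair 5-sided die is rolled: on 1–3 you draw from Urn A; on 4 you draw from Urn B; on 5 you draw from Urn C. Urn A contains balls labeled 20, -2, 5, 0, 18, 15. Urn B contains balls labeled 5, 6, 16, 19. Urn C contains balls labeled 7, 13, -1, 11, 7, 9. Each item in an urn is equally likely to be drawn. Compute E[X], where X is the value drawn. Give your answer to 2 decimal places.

9.43

E[X | Urn A] = (20 − 2 + 5 + 0 + 18 + 15)/6 = 28/3
E[X | Urn B] = (5 + 6 + 16 + 19)/4 = 23/2
E[X | Urn C] = (7 + 13 − 1 + 11 + 7 + 9)/6 = 23/3
E[X] = (3/5)·28/3 + (1/5)·23/2 + (1/5)·23/3 = 283/30 ≈ 9.43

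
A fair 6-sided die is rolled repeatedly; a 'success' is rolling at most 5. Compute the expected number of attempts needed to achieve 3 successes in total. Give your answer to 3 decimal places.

By linearity (sum of 3 independent geometric waits), E[trials] = 3/p = 3/(5/6) = 18/5.
≈ 3.600

3.600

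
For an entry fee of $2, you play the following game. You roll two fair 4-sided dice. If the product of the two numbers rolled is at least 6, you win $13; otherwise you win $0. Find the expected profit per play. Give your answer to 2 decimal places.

$4.50

E[payout] = (1/2)·0 + (1/2)·13 = 13/2
Expected profit = 13/2 − 2 = 9/2 ≈ $4.50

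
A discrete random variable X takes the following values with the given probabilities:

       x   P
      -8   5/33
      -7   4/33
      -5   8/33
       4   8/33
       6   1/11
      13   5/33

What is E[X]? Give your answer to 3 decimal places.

0.212

E[X] = (5/33)·(-8) + (4/33)·(-7) + (8/33)·(-5) + (8/33)·4 + (1/11)·6 + (5/33)·13
     = 7/33 ≈ 0.212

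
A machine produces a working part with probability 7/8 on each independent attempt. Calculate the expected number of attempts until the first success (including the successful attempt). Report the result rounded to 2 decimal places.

For a geometric distribution, E[trials] = 1/p = 1/(7/8) = 8/7.
≈ 1.14

1.14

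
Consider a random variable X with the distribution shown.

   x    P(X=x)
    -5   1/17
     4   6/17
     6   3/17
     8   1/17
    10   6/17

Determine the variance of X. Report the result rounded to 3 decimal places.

14.381

E[X] = (1/17)·(-5) + (6/17)·4 + (3/17)·6 + (1/17)·8 + (6/17)·10 = 105/17
E[X²] = (1/17)·25 + (6/17)·16 + (3/17)·36 + (1/17)·64 + (6/17)·100 = 893/17
Var(X) = 893/17 − (105/17)² = 4156/289 ≈ 14.381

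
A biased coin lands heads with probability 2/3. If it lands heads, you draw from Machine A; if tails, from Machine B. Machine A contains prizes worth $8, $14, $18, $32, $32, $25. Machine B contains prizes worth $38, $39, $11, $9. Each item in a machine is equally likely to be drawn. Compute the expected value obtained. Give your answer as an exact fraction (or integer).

269/12 dollars

E[X | Machine A] = (8 + 14 + 18 + 32 + 32 + 25)/6 = 43/2
E[X | Machine B] = (38 + 39 + 11 + 9)/4 = 97/4
E[X] = (2/3)·43/2 + (1/3)·97/4 = 269/12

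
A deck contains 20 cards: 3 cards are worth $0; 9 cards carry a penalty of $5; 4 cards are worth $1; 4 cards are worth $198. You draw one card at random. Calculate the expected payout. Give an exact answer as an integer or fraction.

751/20 dollars

E[payout] = (3/20)·0 + (9/20)·(-5) + (4/20)·1 + (4/20)·198 = 751/20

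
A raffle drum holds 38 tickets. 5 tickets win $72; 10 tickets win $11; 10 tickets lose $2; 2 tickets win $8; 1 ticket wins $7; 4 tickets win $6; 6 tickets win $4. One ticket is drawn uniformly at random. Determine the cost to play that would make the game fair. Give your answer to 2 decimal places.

E[payout] = (5/38)·72 + (10/38)·11 + (10/38)·(-2) + (2/38)·8 + (1/38)·7 + (4/38)·6 + (6/38)·4 = 521/38
Fair fee = E[payout] = 521/38 ≈ $13.71

$13.71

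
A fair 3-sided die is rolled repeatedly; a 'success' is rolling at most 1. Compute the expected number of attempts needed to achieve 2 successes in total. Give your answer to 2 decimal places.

By linearity (sum of 2 independent geometric waits), E[trials] = 2/p = 2/(1/3) = 6.
≈ 6.00

6.00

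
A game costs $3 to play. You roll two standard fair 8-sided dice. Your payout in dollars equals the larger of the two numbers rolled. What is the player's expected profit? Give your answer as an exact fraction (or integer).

Distribution of the larger of the two numbers rolled: 1 w.p. 1/64, 2 w.p. 3/64, 3 w.p. 5/64, 4 w.p. 7/64, 5 w.p. 9/64, 6 w.p. 11/64, …
E[payout] = (1/64)·1 + (3/64)·2 + (5/64)·3 + (7/64)·4 + (9/64)·5 + (11/64)·6 + (13/64)·7 + (15/64)·8 = 93/16
Expected profit = 93/16 − 3 = 45/16

45/16 dollars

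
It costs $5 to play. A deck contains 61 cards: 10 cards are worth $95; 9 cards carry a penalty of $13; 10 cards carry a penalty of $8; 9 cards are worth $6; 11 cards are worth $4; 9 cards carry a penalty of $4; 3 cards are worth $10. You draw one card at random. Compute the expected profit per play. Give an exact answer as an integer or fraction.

E[payout] = (10/61)·95 + (9/61)·(-13) + (10/61)·(-8) + (9/61)·6 + (11/61)·4 + (9/61)·(-4) + (3/61)·10 = 845/61
Expected profit = 845/61 − 5 = 540/61

540/61 dollars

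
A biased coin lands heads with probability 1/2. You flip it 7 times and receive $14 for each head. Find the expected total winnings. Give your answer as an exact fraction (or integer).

$49

E[#heads] = 7·1/2 = 7/2 (linearity over flips).
E[winnings] = 14·7/2 = 49.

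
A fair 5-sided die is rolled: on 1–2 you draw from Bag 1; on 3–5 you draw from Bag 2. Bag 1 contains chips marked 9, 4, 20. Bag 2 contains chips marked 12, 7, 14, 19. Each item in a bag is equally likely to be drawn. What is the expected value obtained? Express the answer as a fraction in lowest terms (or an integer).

E[X | Bag 1] = (9 + 4 + 20)/3 = 11
E[X | Bag 2] = (12 + 7 + 14 + 19)/4 = 13
E[X] = (2/5)·11 + (3/5)·13 = 61/5

61/5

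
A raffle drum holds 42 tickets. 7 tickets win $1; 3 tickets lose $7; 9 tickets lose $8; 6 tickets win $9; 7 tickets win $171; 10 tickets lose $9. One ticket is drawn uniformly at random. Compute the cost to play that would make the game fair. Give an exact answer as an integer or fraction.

E[payout] = (7/42)·1 + (3/42)·(-7) + (9/42)·(-8) + (6/42)·9 + (7/42)·171 + (10/42)·(-9) = 1075/42
Fair fee = E[payout] = 1075/42

1075/42 dollars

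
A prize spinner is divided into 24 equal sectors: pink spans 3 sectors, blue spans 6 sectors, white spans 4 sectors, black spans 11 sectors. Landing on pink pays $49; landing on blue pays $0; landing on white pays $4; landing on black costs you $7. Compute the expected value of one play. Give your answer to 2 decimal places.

E[payout] = (3/24)·49 + (6/24)·0 + (4/24)·4 + (11/24)·(-7) = 43/12
≈ $3.58

$3.58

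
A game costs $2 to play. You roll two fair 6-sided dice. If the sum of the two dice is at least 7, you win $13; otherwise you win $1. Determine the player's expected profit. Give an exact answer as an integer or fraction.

E[payout] = (5/12)·1 + (7/12)·13 = 8
Expected profit = 8 − 2 = 6

$6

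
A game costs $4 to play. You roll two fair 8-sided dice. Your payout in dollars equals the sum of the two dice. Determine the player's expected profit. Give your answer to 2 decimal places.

Distribution of the sum of the two dice: 2 w.p. 1/64, 3 w.p. 1/32, 4 w.p. 3/64, 5 w.p. 1/16, 6 w.p. 5/64, 7 w.p. 3/32, …
E[payout] = (1/64)·2 + (1/32)·3 + (3/64)·4 + (1/16)·5 + (5/64)·6 + (3/32)·7 + (7/64)·8 + (1/8)·9 + (7/64)·10 + (3/32)·11 + (5/64)·12 + (1/16)·13 + (3/64)·14 + (1/32)·15 + (1/64)·16 = 9
Expected profit = 9 − 4 = 5 ≈ $5.00

$5.00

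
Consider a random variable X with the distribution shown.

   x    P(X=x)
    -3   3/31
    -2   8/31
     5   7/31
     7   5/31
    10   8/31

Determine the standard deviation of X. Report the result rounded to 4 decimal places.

E[X] = 125/31, E[X²] = 1279/31
Var(X) = E[X²] − (E[X])² = 1279/31 − 15625/961 = 24024/961
SD(X) = √(24024/961) ≈ 4.9999

4.9999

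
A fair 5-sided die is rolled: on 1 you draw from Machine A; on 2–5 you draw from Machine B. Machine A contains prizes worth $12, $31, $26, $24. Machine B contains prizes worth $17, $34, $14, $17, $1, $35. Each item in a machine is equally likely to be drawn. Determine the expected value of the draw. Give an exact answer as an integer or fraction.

E[X | Machine A] = (12 + 31 + 26 + 24)/4 = 93/4
E[X | Machine B] = (17 + 34 + 14 + 17 + 1 + 35)/6 = 59/3
E[X] = (1/5)·93/4 + (4/5)·59/3 = 1223/60

1223/60 dollars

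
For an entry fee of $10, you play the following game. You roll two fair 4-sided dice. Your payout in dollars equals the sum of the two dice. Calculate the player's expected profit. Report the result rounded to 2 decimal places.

Distribution of the sum of the two dice: 2 w.p. 1/16, 3 w.p. 1/8, 4 w.p. 3/16, 5 w.p. 1/4, 6 w.p. 3/16, 7 w.p. 1/8, …
E[payout] = (1/16)·2 + (1/8)·3 + (3/16)·4 + (1/4)·5 + (3/16)·6 + (1/8)·7 + (1/16)·8 = 5
Expected profit = 5 − 10 = -5 ≈ -$5.00

-$5.00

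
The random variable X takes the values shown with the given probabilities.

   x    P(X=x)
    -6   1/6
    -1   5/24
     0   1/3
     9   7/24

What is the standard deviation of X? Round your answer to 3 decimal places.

5.275

E[X] = 17/12, E[X²] = 179/6
Var(X) = E[X²] − (E[X])² = 179/6 − 289/144 = 4007/144
SD(X) = √(4007/144) ≈ 5.275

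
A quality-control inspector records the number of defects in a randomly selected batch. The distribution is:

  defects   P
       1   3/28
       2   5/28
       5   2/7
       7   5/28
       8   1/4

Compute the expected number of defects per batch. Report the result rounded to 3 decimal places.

5.143

E[X] = (3/28)·1 + (5/28)·2 + (2/7)·5 + (5/28)·7 + (1/4)·8
     = 36/7 ≈ 5.143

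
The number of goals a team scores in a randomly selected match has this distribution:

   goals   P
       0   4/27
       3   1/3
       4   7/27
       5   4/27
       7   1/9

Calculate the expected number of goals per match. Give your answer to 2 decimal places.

E[X] = (4/27)·0 + (1/3)·3 + (7/27)·4 + (4/27)·5 + (1/9)·7
     = 32/9 ≈ 3.56

3.56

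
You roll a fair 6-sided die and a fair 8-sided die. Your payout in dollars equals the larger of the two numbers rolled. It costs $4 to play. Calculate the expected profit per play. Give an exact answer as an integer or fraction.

59/48 dollars

Distribution of the larger of the two numbers rolled: 1 w.p. 1/48, 2 w.p. 1/16, 3 w.p. 5/48, 4 w.p. 7/48, 5 w.p. 3/16, 6 w.p. 11/48, …
E[payout] = (1/48)·1 + (1/16)·2 + (5/48)·3 + (7/48)·4 + (3/16)·5 + (11/48)·6 + (1/8)·7 + (1/8)·8 = 251/48
Expected profit = 251/48 − 4 = 59/48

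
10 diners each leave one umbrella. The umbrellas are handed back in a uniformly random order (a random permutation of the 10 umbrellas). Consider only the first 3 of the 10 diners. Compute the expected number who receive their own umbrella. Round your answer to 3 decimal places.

0.300

Let Xᵢ = 1 if person i gets their own umbrella. For each i, P(Xᵢ=1) = 1/10.
By linearity of expectation, E[X₁+…+X_3] = 3·(1/10) = 3/10.
≈ 0.300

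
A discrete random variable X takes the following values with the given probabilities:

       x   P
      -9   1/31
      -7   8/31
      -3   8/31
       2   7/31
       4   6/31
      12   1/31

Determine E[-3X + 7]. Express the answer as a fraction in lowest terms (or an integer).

334/31

E[-3x+7] = (1/31)·34 + (8/31)·28 + (8/31)·16 + (7/31)·1 + (6/31)·(-5) + (1/31)·(-29)
     = 334/31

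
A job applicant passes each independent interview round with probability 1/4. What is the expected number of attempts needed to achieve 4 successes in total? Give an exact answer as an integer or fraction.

16

By linearity (sum of 4 independent geometric waits), E[trials] = 4/p = 4/(1/4) = 16.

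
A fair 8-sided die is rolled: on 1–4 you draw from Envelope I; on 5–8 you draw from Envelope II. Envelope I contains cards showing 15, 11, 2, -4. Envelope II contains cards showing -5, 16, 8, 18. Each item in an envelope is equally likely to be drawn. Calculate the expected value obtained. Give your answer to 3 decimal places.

E[X | Envelope I] = (15 + 11 + 2 − 4)/4 = 6
E[X | Envelope II] = (-5 + 16 + 8 + 18)/4 = 37/4
E[X] = (1/2)·6 + (1/2)·37/4 = 61/8 ≈ 7.625

7.625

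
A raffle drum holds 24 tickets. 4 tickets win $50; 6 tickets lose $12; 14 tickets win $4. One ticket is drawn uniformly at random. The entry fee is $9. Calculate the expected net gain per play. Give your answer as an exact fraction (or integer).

-4/3 dollars

E[payout] = (4/24)·50 + (6/24)·(-12) + (14/24)·4 = 23/3
Expected profit = 23/3 − 9 = -4/3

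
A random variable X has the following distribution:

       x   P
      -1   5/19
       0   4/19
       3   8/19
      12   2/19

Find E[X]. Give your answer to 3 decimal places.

2.263

E[X] = (5/19)·(-1) + (4/19)·0 + (8/19)·3 + (2/19)·12
     = 43/19 ≈ 2.263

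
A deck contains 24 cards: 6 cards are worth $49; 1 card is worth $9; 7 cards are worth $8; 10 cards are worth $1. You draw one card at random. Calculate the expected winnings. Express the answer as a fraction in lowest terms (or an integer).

E[payout] = (6/24)·49 + (1/24)·9 + (7/24)·8 + (10/24)·1 = 123/8

123/8 dollars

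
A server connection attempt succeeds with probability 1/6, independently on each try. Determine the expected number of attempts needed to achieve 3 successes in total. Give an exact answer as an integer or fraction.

18

By linearity (sum of 3 independent geometric waits), E[trials] = 3/p = 3/(1/6) = 18.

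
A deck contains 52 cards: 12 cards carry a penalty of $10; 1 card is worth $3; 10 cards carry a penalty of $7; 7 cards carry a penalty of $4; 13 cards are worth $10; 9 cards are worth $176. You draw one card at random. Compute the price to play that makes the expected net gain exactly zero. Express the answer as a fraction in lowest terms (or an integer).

1499/52 dollars

E[payout] = (12/52)·(-10) + (1/52)·3 + (10/52)·(-7) + (7/52)·(-4) + (13/52)·10 + (9/52)·176 = 1499/52
Fair fee = E[payout] = 1499/52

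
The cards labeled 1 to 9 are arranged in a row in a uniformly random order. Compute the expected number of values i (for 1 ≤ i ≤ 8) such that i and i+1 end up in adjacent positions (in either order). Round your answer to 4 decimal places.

1.7778

For each i ∈ {1,…,8}, let Xᵢ = 1 if i and i+1 are adjacent. P(Xᵢ=1) = 2·(9−1)!/9! = 2/9.
By linearity, E[ΣXᵢ] = (8)·(2/9) = 16/9.
≈ 1.7778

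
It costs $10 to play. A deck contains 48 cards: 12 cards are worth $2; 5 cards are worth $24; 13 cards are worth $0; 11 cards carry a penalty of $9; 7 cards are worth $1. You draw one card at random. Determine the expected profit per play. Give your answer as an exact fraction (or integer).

E[payout] = (12/48)·2 + (5/48)·24 + (13/48)·0 + (11/48)·(-9) + (7/48)·1 = 13/12
Expected profit = 13/12 − 10 = -107/12

-107/12 dollars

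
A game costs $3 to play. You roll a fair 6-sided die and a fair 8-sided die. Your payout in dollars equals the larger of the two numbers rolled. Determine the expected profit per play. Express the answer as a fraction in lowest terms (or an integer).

107/48 dollars

Distribution of the larger of the two numbers rolled: 1 w.p. 1/48, 2 w.p. 1/16, 3 w.p. 5/48, 4 w.p. 7/48, 5 w.p. 3/16, 6 w.p. 11/48, …
E[payout] = (1/48)·1 + (1/16)·2 + (5/48)·3 + (7/48)·4 + (3/16)·5 + (11/48)·6 + (1/8)·7 + (1/8)·8 = 251/48
Expected profit = 251/48 − 3 = 107/48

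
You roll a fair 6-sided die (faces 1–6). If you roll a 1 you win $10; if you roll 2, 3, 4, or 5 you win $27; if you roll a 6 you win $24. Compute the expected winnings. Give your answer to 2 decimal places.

E[payout] = (1/6)·10 + (1/6)·24 + (2/3)·27 = 71/3
≈ $23.67

$23.67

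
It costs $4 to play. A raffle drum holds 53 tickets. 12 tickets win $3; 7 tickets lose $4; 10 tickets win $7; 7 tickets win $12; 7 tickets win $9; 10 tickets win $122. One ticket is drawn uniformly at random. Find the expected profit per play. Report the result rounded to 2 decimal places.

E[payout] = (12/53)·3 + (7/53)·(-4) + (10/53)·7 + (7/53)·12 + (7/53)·9 + (10/53)·122 = 1445/53
Expected profit = 1445/53 − 4 = 1233/53 ≈ $23.26

$23.26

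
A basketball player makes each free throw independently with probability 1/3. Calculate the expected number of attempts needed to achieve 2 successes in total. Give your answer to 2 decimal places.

6.00

By linearity (sum of 2 independent geometric waits), E[trials] = 2/p = 2/(1/3) = 6.
≈ 6.00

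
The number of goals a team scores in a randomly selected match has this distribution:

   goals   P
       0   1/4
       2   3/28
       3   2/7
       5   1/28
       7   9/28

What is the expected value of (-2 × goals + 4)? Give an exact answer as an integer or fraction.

E[-2x+4] = (1/4)·4 + (3/28)·0 + (2/7)·(-2) + (1/28)·(-6) + (9/28)·(-10)
     = -3

-3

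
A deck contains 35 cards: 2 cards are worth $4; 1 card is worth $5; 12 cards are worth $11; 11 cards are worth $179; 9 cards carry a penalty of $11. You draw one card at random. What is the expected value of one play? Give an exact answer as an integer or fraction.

E[payout] = (2/35)·4 + (1/35)·5 + (12/35)·11 + (11/35)·179 + (9/35)·(-11) = 403/7

403/7 dollars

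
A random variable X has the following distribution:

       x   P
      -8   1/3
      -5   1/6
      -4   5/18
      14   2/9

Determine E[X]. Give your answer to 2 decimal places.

E[X] = (1/3)·(-8) + (1/6)·(-5) + (5/18)·(-4) + (2/9)·14
     = -3/2 ≈ -1.50

-1.50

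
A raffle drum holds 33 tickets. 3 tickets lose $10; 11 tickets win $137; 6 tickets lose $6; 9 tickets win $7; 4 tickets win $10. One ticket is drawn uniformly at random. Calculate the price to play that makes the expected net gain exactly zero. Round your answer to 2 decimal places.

$46.79

E[payout] = (3/33)·(-10) + (11/33)·137 + (6/33)·(-6) + (9/33)·7 + (4/33)·10 = 1544/33
Fair fee = E[payout] = 1544/33 ≈ $46.79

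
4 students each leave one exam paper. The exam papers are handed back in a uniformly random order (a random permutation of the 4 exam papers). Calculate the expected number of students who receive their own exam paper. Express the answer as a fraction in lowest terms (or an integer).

1

Let Xᵢ = 1 if person i gets their own exam paper. For each i, P(Xᵢ=1) = 1/4.
By linearity of expectation, E[X₁+…+X_4] = 4·(1/4) = 1.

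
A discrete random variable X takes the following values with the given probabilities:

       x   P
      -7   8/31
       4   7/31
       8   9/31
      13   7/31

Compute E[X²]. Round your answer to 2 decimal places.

73.00

E[X²] = (8/31)·49 + (7/31)·16 + (9/31)·64 + (7/31)·169
     = 73 ≈ 73.00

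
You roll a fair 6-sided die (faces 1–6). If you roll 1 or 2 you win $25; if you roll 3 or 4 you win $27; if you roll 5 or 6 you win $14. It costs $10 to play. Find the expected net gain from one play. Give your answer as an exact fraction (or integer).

$12

E[payout] = (1/3)·14 + (1/3)·25 + (1/3)·27 = 22
Expected profit = 22 − 10 = 12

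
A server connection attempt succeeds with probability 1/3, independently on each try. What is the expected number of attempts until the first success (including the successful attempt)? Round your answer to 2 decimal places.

For a geometric distribution, E[trials] = 1/p = 1/(1/3) = 3.
≈ 3.00

3.00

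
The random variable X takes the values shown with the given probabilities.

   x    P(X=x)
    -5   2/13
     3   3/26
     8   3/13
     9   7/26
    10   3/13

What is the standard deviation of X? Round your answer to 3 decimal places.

E[X] = 80/13, E[X²] = 839/13
Var(X) = E[X²] − (E[X])² = 839/13 − 6400/169 = 4507/169
SD(X) = √(4507/169) ≈ 5.164

5.164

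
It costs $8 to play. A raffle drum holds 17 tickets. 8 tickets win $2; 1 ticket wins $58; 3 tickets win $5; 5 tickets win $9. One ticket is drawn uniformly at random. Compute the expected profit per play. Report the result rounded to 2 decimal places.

E[payout] = (8/17)·2 + (1/17)·58 + (3/17)·5 + (5/17)·9 = 134/17
Expected profit = 134/17 − 8 = -2/17 ≈ -$0.12

-$0.12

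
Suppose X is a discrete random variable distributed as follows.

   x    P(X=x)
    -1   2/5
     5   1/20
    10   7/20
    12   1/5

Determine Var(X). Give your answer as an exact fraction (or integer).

E[X] = (2/5)·(-1) + (1/20)·5 + (7/20)·10 + (1/5)·12 = 23/4
E[X²] = (2/5)·1 + (1/20)·25 + (7/20)·100 + (1/5)·144 = 1309/20
Var(X) = 1309/20 − (23/4)² = 2591/80

2591/80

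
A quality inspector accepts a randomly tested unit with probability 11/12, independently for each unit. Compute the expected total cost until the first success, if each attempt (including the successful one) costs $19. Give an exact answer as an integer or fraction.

228/11 dollars

E[#attempts] = 1/p = 12/11; E[cost] = 19·12/11 = 228/11.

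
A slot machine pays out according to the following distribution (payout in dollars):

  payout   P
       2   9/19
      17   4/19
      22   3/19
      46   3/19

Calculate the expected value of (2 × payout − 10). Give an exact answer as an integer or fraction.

E[2x-10] = (9/19)·(-6) + (4/19)·24 + (3/19)·34 + (3/19)·82
     = 390/19

390/19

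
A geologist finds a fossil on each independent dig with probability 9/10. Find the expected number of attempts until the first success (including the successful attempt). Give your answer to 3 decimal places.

1.111

For a geometric distribution, E[trials] = 1/p = 1/(9/10) = 10/9.
≈ 1.111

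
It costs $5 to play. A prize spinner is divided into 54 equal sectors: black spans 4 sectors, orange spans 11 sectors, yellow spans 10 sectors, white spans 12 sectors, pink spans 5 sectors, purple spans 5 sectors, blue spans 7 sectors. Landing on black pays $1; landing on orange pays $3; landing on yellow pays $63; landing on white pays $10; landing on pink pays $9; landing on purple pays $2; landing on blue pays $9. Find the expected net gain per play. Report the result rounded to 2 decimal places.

$11.76

E[payout] = (4/54)·1 + (11/54)·3 + (10/54)·63 + (12/54)·10 + (5/54)·9 + (5/54)·2 + (7/54)·9 = 905/54
Expected profit = 905/54 − 5 = 635/54 ≈ $11.76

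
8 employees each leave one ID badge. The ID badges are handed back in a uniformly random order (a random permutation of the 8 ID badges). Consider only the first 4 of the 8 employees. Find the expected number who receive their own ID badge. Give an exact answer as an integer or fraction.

Let Xᵢ = 1 if person i gets their own ID badge. For each i, P(Xᵢ=1) = 1/8.
By linearity of expectation, E[X₁+…+X_4] = 4·(1/8) = 1/2.

1/2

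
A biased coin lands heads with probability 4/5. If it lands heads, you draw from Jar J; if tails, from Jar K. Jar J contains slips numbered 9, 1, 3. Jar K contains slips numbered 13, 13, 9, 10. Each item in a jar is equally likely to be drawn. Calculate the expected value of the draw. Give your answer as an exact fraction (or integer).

343/60

E[X | Jar J] = (9 + 1 + 3)/3 = 13/3
E[X | Jar K] = (13 + 13 + 9 + 10)/4 = 45/4
E[X] = (4/5)·13/3 + (1/5)·45/4 = 343/60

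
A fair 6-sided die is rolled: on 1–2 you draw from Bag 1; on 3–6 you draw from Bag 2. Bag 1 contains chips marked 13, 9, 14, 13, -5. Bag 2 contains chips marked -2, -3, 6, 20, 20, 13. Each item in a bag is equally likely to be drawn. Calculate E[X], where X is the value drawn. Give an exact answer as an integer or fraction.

134/15

E[X | Bag 1] = (13 + 9 + 14 + 13 − 5)/5 = 44/5
E[X | Bag 2] = (-2 − 3 + 6 + 20 + 20 + 13)/6 = 9
E[X] = (1/3)·44/5 + (2/3)·9 = 134/15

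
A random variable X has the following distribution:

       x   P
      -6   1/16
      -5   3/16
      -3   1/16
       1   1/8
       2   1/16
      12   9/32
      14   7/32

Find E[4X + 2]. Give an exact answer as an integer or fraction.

E[4x+2] = (1/16)·(-22) + (3/16)·(-18) + (1/16)·(-10) + (1/8)·6 + (1/16)·10 + (9/32)·50 + (7/32)·58
     = 91/4

91/4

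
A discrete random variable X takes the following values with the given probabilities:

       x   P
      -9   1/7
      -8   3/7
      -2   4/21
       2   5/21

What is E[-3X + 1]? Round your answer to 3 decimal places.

E[-3x+1] = (1/7)·28 + (3/7)·25 + (4/21)·7 + (5/21)·(-5)
     = 104/7 ≈ 14.857

14.857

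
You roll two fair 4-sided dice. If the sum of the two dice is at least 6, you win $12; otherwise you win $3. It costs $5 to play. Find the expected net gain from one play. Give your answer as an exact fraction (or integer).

11/8 dollars

E[payout] = (5/8)·3 + (3/8)·12 = 51/8
Expected profit = 51/8 − 5 = 11/8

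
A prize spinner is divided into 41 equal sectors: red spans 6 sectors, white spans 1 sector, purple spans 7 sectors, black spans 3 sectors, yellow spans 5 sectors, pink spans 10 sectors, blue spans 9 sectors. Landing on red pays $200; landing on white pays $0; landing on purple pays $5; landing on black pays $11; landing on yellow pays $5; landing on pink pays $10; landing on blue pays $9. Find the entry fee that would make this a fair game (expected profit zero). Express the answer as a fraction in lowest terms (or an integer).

1474/41 dollars

E[payout] = (6/41)·200 + (1/41)·0 + (7/41)·5 + (3/41)·11 + (5/41)·5 + (10/41)·10 + (9/41)·9 = 1474/41
Fair fee = E[payout] = 1474/41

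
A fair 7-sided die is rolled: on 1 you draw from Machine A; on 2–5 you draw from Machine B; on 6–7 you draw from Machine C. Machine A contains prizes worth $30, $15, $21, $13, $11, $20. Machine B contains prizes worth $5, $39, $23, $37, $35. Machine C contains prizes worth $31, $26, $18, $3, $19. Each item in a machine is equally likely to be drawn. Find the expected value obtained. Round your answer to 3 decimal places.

$24.048

E[X | Machine A] = (30 + 15 + 21 + 13 + 11 + 20)/6 = 55/3
E[X | Machine B] = (5 + 39 + 23 + 37 + 35)/5 = 139/5
E[X | Machine C] = (31 + 26 + 18 + 3 + 19)/5 = 97/5
E[X] = (1/7)·55/3 + (4/7)·139/5 + (2/7)·97/5 = 505/21 ≈ 24.048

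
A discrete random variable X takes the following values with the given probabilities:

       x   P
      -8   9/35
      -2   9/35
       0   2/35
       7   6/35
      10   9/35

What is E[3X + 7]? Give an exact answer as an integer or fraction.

53/5

E[3x+7] = (9/35)·(-17) + (9/35)·1 + (2/35)·7 + (6/35)·28 + (9/35)·37
     = 53/5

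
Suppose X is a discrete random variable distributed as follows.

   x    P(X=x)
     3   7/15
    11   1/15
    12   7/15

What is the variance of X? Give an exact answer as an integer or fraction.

E[X] = (7/15)·3 + (1/15)·11 + (7/15)·12 = 116/15
E[X²] = (7/15)·9 + (1/15)·121 + (7/15)·144 = 1192/15
Var(X) = 1192/15 − (116/15)² = 4424/225

4424/225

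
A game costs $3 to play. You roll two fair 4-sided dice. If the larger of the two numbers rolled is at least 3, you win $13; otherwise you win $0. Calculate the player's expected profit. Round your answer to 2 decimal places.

$6.75

E[payout] = (1/4)·0 + (3/4)·13 = 39/4
Expected profit = 39/4 − 3 = 27/4 ≈ $6.75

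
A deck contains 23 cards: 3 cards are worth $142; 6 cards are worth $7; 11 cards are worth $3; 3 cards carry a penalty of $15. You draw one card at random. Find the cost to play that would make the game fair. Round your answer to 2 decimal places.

$19.83

E[payout] = (3/23)·142 + (6/23)·7 + (11/23)·3 + (3/23)·(-15) = 456/23
Fair fee = E[payout] = 456/23 ≈ $19.83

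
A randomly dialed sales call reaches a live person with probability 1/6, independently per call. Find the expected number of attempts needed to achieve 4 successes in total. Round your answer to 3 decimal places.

24.000

By linearity (sum of 4 independent geometric waits), E[trials] = 4/p = 4/(1/6) = 24.
≈ 24.000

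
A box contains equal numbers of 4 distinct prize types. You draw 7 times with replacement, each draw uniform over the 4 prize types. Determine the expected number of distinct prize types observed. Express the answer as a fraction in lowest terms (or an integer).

14197/4096

Let Xⱼ=1 if type j appears at least once. P(Xⱼ=1) = 1 − ((4−1)/4)^7 = 14197/16384.
E[#distinct] = 4·14197/16384 = 14197/4096.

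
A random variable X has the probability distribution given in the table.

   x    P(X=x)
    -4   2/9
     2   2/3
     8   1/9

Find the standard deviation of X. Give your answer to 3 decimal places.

E[X] = 4/3, E[X²] = 40/3
Var(X) = E[X²] − (E[X])² = 40/3 − 16/9 = 104/9
SD(X) = √(104/9) ≈ 3.399

3.399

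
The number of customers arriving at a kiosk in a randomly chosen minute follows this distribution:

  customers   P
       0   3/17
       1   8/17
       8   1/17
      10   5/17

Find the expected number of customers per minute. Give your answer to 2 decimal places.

3.88

E[X] = (3/17)·0 + (8/17)·1 + (1/17)·8 + (5/17)·10
     = 66/17 ≈ 3.88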